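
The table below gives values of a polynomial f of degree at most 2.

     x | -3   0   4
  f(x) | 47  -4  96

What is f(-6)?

206

Write f(x) = ax^2 + bx + c. Substituting each data point gives a linear system:
  9a - 3b + c = 47
  c = -4
  16a + 4b + c = 96
Solving the system yields a = 6, b = 1, c = -4.
So f(x) = 6x^2 + x - 4.
Then f(-6) = 206.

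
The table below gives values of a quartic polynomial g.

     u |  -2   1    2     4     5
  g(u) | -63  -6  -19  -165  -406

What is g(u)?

g(u) = -u^4 + 3u^3 - 6u^2 - u - 1

Write g(u) = au^4 + bu^3 + cu^2 + du + e. Substituting each data point gives a linear system:
  16a - 8b + 4c - 2d + e = -63
  a + b + c + d + e = -6
  16a + 8b + 4c + 2d + e = -19
  256a + 64b + 16c + 4d + e = -165
  625a + 125b + 25c + 5d + e = -406
Solving the system yields a = -1, b = 3, c = -6, d = -1, e = -1.
So g(u) = -u^4 + 3u^3 - 6u^2 - u - 1.
Check: g(4) = -165. ✓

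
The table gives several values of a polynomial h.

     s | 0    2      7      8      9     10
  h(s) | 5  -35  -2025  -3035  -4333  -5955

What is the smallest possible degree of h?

3

Divided differences on the nodes 0, 2, 7, 8, 9, 10:
  order 0: 5  -35  -2025  -3035  -4333  -5955
  order 1: -20  -398  -1010  -1298  -1622
  order 2: -54  -102  -144  -162
  order 3: -6  -6  -6
  order 4: 0  0
  order 5: 0
The order-3 divided differences are all -6 (nonzero) and every higher order vanishes, so the data lies on a polynomial of degree exactly 3.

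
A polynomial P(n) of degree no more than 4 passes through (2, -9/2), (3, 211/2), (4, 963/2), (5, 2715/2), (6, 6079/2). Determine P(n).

P(n) = 3n^4 - 3n^3 - 5n^2 - 3n - 5/2

Write P(n) = an^4 + bn^3 + cn^2 + dn + e. Substituting each data point gives a linear system:
  16a + 8b + 4c + 2d + e = -9/2
  81a + 27b + 9c + 3d + e = 211/2
  256a + 64b + 16c + 4d + e = 963/2
  625a + 125b + 25c + 5d + e = 2715/2
  1296a + 216b + 36c + 6d + e = 6079/2
Solving the system yields a = 3, b = -3, c = -5, d = -3, e = -5/2.
So P(n) = 3n^4 - 3n^3 - 5n^2 - 3n - 5/2.
Check: P(6) = 6079/2. ✓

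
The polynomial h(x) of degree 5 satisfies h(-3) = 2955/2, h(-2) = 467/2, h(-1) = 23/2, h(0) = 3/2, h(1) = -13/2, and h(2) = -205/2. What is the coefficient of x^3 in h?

-5

Write h(x) = ax^5 + bx^4 + cx^3 + dx^2 + ex + k. Substituting each data point gives a linear system:
  -243a + 81b - 27c + 9d - 3e + k = 2955/2
  -32a + 16b - 8c + 4d - 2e + k = 467/2
  -a + b - c + d - e + k = 23/2
  k = 3/2
  a + b + c + d + e + k = -13/2
  32a + 16b + 8c + 4d + 2e + k = -205/2
Solving the system yields a = -4, b = 5, c = -5, d = -4, e = 0, k = 3/2.
So h(x) = -4x^5 + 5x^4 - 5x^3 - 4x^2 + 3/2.
The coefficient of x^3 is -5.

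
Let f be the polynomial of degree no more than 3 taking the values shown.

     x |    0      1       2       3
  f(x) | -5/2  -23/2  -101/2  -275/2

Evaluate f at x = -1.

Forward differences of the values at x = 0, 1, 2, 3:
  f  : -5/2  -23/2  -101/2  -275/2
  Δ  : -9  -39  -87
  Δ^2: -30  -48
  Δ^3: -18
The third differences are constant, confirming degree 3.
Interpolating (Newton forward form) and evaluating at x = -1 gives f(-1) = -11/2.

-11/2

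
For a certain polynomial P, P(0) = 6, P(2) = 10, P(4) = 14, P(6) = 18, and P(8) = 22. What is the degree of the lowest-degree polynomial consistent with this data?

Forward differences of the values at x = 0, 2, 4, 6, 8:
  P  : 6  10  14  18  22
  Δ  : 4  4  4  4
  Δ^2: 0  0  0
  Δ^3: 0  0
  Δ^4: 0
The first differences are constant (4) and nonzero, while all higher differences vanish, so the minimal degree is 1.

1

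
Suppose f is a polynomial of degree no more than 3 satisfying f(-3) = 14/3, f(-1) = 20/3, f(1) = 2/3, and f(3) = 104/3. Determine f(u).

f(u) = u^3 + 2u^2 - 4u + 5/3

Using the Lagrange interpolation formula with nodes -3, -1, 1, 3:
  L_0(u) = (u + 1)(u - 1)(u - 3) / -48
  L_1(u) = (u + 3)(u - 1)(u - 3) / 16
  L_2(u) = (u + 3)(u + 1)(u - 3) / -16
  L_3(u) = (u + 3)(u + 1)(u - 1) / 48
Then f(u) = 14/3·L_0(u) + 20/3·L_1(u) + 2/3·L_2(u) + 104/3·L_3(u).
Expanding and collecting terms gives f(u) = u^3 + 2u^2 - 4u + 5/3.
Check: f(-3) = 14/3. ✓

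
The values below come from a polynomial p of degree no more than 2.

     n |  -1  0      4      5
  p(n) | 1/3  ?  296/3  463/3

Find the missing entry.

-4

The 3 known points determine the degree-2 polynomial uniquely.
Write p(n) = an^2 + bn + c. Substituting each data point gives a linear system:
  a - b + c = 1/3
  16a + 4b + c = 296/3
  25a + 5b + c = 463/3
Solving the system yields a = 6, b = 5/3, c = -4.
So p(n) = 6n^2 + (5/3)n - 4.
Then p(0) = -4.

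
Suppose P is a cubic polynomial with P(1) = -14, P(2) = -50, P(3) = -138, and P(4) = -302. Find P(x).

Write P(x) = ax^3 + bx^2 + cx + d. Substituting each data point gives a linear system:
  a + b + c + d = -14
  8a + 4b + 2c + d = -50
  27a + 9b + 3c + d = -138
  64a + 16b + 4c + d = -302
Solving the system yields a = -4, b = -2, c = -2, d = -6.
So P(x) = -4x³ - 2x² - 2x - 6.
Check: P(2) = -50. ✓

P(x) = -4x^3 - 2x^2 - 2x - 6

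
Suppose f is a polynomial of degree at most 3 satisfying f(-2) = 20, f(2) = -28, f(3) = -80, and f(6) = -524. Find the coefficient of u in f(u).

Write f(u) = au^3 + bu^2 + cu + d. Substituting each data point gives a linear system:
  -8a + 4b - 2c + d = 20
  8a + 4b + 2c + d = -28
  27a + 9b + 3c + d = -80
  216a + 36b + 6c + d = -524
Solving the system yields a = -2, b = -2, c = -4, d = 4.
So f(u) = -2u³ - 2u² - 4u + 4.
The coefficient of u is -4.

-4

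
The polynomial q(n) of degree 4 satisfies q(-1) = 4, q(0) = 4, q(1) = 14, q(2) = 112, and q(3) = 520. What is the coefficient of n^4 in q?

6

Write q(n) = an^4 + bn^3 + cn^2 + dn + e. Substituting each data point gives a linear system:
  a - b + c - d + e = 4
  e = 4
  a + b + c + d + e = 14
  16a + 8b + 4c + 2d + e = 112
  81a + 27b + 9c + 3d + e = 520
Solving the system yields a = 6, b = 1, c = -1, d = 4, e = 4.
So q(n) = 6n^4 + n^3 - n^2 + 4n + 4.
The leading coefficient is 6.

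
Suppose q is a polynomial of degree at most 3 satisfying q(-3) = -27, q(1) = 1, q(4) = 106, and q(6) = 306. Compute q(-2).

-14

Using the Lagrange interpolation formula with nodes -3, 1, 4, 6:
  L_0(s) = (s - 1)(s - 4)(s - 6) / -252
  L_1(s) = (s + 3)(s - 4)(s - 6) / 60
  L_2(s) = (s + 3)(s - 1)(s - 6) / -42
  L_3(s) = (s + 3)(s - 1)(s - 4) / 90
Then q(s) = -27·L_0(s) + 1·L_1(s) + 106·L_2(s) + 306·L_3(s).
Expanding and collecting terms gives q(s) = s³ + 2s² + 4s - 6.
Evaluating at s = -2: q(-2) = -14.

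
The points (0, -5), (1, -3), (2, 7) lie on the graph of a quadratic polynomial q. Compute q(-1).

1

Using the Lagrange interpolation formula with nodes 0, 1, 2:
  L_0(u) = (u - 1)(u - 2) / 2
  L_1(u) = u(u - 2) / -1
  L_2(u) = u(u - 1) / 2
Then q(u) = -5·L_0(u) - 3·L_1(u) + 7·L_2(u).
Expanding and collecting terms gives q(u) = 4u² - 2u - 5.
Evaluating at u = -1: q(-1) = 1.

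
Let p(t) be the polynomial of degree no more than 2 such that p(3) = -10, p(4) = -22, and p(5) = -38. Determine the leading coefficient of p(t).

-2

Write p(t) = at^2 + bt + c. Substituting each data point gives a linear system:
  9a + 3b + c = -10
  16a + 4b + c = -22
  25a + 5b + c = -38
Solving the system yields a = -2, b = 2, c = 2.
So p(t) = -2t^2 + 2t + 2.
The leading coefficient is -2.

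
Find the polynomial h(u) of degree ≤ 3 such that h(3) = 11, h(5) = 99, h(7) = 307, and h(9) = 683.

h(u) = u^3 - 5u - 1

Using the Lagrange interpolation formula with nodes 3, 5, 7, 9:
  L_0(u) = (u - 5)(u - 7)(u - 9) / -48
  L_1(u) = (u - 3)(u - 7)(u - 9) / 16
  L_2(u) = (u - 3)(u - 5)(u - 9) / -16
  L_3(u) = (u - 3)(u - 5)(u - 7) / 48
Then h(u) = 11·L_0(u) + 99·L_1(u) + 307·L_2(u) + 683·L_3(u).
Expanding and collecting terms gives h(u) = u³ - 5u - 1.
Check: h(5) = 99. ✓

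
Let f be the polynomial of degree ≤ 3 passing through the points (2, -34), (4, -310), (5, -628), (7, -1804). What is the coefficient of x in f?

Write f(x) = ax^3 + bx^2 + cx + d. Substituting each data point gives a linear system:
  8a + 4b + 2c + d = -34
  64a + 16b + 4c + d = -310
  125a + 25b + 5c + d = -628
  343a + 49b + 7c + d = -1804
Solving the system yields a = -6, b = 6, c = -6, d = 2.
So f(x) = -6x³ + 6x² - 6x + 2.
The coefficient of x is -6.

-6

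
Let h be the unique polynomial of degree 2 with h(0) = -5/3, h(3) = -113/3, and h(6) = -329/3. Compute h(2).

-65/3

Using the Lagrange interpolation formula with nodes 0, 3, 6:
  L_0(t) = (t - 3)(t - 6) / 18
  L_1(t) = t(t - 6) / -9
  L_2(t) = t(t - 3) / 18
Then h(t) = -5/3·L_0(t) - 113/3·L_1(t) - 329/3·L_2(t).
Expanding and collecting terms gives h(t) = -2t² - 6t - 5/3.
Evaluating at t = 2: h(2) = -65/3.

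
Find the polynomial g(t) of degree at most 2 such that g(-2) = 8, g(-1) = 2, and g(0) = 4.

g(t) = 4t^2 + 6t + 4

Write g(t) = at^2 + bt + c. Substituting each data point gives a linear system:
  4a - 2b + c = 8
  a - b + c = 2
  c = 4
Solving the system yields a = 4, b = 6, c = 4.
So g(t) = 4t^2 + 6t + 4.
Check: g(-2) = 8. ✓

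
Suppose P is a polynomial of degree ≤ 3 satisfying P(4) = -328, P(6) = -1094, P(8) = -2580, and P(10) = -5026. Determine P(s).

P(s) = -5s^3 - 3s + 4

Write P(s) = as^3 + bs^2 + cs + d. Substituting each data point gives a linear system:
  64a + 16b + 4c + d = -328
  216a + 36b + 6c + d = -1094
  512a + 64b + 8c + d = -2580
  1000a + 100b + 10c + d = -5026
Solving the system yields a = -5, b = 0, c = -3, d = 4.
So P(s) = -5s³ - 3s + 4.
Check: P(10) = -5026. ✓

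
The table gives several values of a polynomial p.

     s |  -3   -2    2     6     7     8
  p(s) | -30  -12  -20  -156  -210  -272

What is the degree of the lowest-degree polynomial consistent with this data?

2

Divided differences on the nodes -3, -2, 2, 6, 7, 8:
  order 0: -30  -12  -20  -156  -210  -272
  order 1: 18  -2  -34  -54  -62
  order 2: -4  -4  -4  -4
  order 3: 0  0  0
  order 4: 0  0
  order 5: 0
The order-2 divided differences are all -4 (nonzero) and every higher order vanishes, so the data lies on a polynomial of degree exactly 2.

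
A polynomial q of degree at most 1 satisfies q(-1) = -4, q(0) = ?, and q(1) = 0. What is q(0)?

On equispaced nodes a degree-1 polynomial has vanishing second forward difference, so
  q(-1) - 2·q(0) + q(1) = 0.
Substituting the known values and solving for q(0):
  -2·q(0) = 4
  q(0) = -2.

-2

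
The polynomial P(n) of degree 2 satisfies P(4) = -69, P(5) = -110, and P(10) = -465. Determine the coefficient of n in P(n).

4

Write P(n) = an^2 + bn + c. Substituting each data point gives a linear system:
  16a + 4b + c = -69
  25a + 5b + c = -110
  100a + 10b + c = -465
Solving the system yields a = -5, b = 4, c = -5.
So P(n) = -5n^2 + 4n - 5.
The coefficient of n is 4.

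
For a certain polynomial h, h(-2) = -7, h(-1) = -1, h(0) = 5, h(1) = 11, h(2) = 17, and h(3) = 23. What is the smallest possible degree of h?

1

Forward differences of the values at n = -2, -1, 0, 1, 2, 3:
  h  : -7  -1  5  11  17  23
  Δ  : 6  6  6  6  6
  Δ^2: 0  0  0  0
  Δ^3: 0  0  0
  Δ^4: 0  0
  Δ^5: 0
The first differences are constant (6) and nonzero, while all higher differences vanish, so the minimal degree is 1.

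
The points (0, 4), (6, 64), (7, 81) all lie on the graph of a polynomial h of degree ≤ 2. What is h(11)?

Using the Lagrange interpolation formula with nodes 0, 6, 7:
  L_0(t) = (t - 6)(t - 7) / 42
  L_1(t) = t(t - 7) / -6
  L_2(t) = t(t - 6) / 7
Then h(t) = 4·L_0(t) + 64·L_1(t) + 81·L_2(t).
Expanding and collecting terms gives h(t) = t^2 + 4t + 4.
Evaluating at t = 11: h(11) = 169.

169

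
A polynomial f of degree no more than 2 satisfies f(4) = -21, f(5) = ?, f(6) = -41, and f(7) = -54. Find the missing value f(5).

The 3 known points determine the degree-2 polynomial uniquely.
Write f(u) = au^2 + bu + c. Substituting each data point gives a linear system:
  16a + 4b + c = -21
  36a + 6b + c = -41
  49a + 7b + c = -54
Solving the system yields a = -1, b = 0, c = -5.
So f(u) = -u² - 5.
Then f(5) = -30.

-30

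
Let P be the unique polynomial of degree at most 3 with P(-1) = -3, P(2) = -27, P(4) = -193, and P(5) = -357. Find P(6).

-591

Write P(u) = au^3 + bu^2 + cu + d. Substituting each data point gives a linear system:
  -a + b - c + d = -3
  8a + 4b + 2c + d = -27
  64a + 16b + 4c + d = -193
  125a + 25b + 5c + d = -357
Solving the system yields a = -2, b = -5, c = 3, d = 3.
So P(u) = -2u^3 - 5u^2 + 3u + 3.
Then P(6) = -591.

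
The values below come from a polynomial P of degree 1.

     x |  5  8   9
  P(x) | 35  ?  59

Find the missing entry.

The 2 known points determine the degree-1 polynomial uniquely.
Write P(x) = ax + b. Substituting each data point gives a linear system:
  5a + b = 35
  9a + b = 59
Solving the system yields a = 6, b = 5.
So P(x) = 6x + 5.
Then P(8) = 53.

53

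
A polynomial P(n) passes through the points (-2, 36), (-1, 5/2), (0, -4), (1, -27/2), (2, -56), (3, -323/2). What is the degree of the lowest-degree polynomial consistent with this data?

3

Forward differences of the values at n = -2, -1, 0, 1, 2, 3:
  P  : 36  5/2  -4  -27/2  -56  -323/2
  Δ  : -67/2  -13/2  -19/2  -85/2  -211/2
  Δ^2: 27  -3  -33  -63
  Δ^3: -30  -30  -30
  Δ^4: 0  0
  Δ^5: 0
The third differences are constant (-30) and nonzero, while all higher differences vanish, so the minimal degree is 3.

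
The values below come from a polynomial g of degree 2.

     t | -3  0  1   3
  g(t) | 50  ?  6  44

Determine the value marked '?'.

2

The 3 known points determine the degree-2 polynomial uniquely.
Write g(t) = at^2 + bt + c. Substituting each data point gives a linear system:
  9a - 3b + c = 50
  a + b + c = 6
  9a + 3b + c = 44
Solving the system yields a = 5, b = -1, c = 2.
So g(t) = 5t^2 - t + 2.
Then g(0) = 2.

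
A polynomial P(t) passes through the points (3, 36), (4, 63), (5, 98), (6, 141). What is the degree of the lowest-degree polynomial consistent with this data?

Forward differences of the values at t = 3, 4, 5, 6:
  P  : 36  63  98  141
  Δ  : 27  35  43
  Δ^2: 8  8
  Δ^3: 0
The second differences are constant (8) and nonzero, while all higher differences vanish, so the minimal degree is 2.

2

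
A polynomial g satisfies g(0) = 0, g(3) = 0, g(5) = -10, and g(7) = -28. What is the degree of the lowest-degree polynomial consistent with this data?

Divided differences on the nodes 0, 3, 5, 7:
  order 0: 0  0  -10  -28
  order 1: 0  -5  -9
  order 2: -1  -1
  order 3: 0
The order-2 divided differences are all -1 (nonzero) and every higher order vanishes, so the data lies on a polynomial of degree exactly 2.

2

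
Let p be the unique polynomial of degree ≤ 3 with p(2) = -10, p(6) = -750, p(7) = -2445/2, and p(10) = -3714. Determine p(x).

p(x) = -4x^3 + (5/2)x^2 + 3x + 6

Write p(x) = ax^3 + bx^2 + cx + d. Substituting each data point gives a linear system:
  8a + 4b + 2c + d = -10
  216a + 36b + 6c + d = -750
  343a + 49b + 7c + d = -2445/2
  1000a + 100b + 10c + d = -3714
Solving the system yields a = -4, b = 5/2, c = 3, d = 6.
So p(x) = -4x^3 + (5/2)x^2 + 3x + 6.
Check: p(10) = -3714. ✓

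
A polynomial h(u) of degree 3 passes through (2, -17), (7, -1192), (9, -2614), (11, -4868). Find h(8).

-1811

Using the Lagrange interpolation formula with nodes 2, 7, 9, 11:
  L_0(u) = (u - 7)(u - 9)(u - 11) / -315
  L_1(u) = (u - 2)(u - 9)(u - 11) / 40
  L_2(u) = (u - 2)(u - 7)(u - 11) / -28
  L_3(u) = (u - 2)(u - 7)(u - 9) / 72
Then h(u) = -17·L_0(u) - 1192·L_1(u) - 2614·L_2(u) - 4868·L_3(u).
Expanding and collecting terms gives h(u) = -4u³ + 4u² - 3u + 5.
Evaluating at u = 8: h(8) = -1811.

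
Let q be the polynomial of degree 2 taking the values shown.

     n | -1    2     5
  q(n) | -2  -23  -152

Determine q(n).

Write q(n) = an^2 + bn + c. Substituting each data point gives a linear system:
  a - b + c = -2
  4a + 2b + c = -23
  25a + 5b + c = -152
Solving the system yields a = -6, b = -1, c = 3.
So q(n) = -6n² - n + 3.
Check: q(-1) = -2. ✓

q(n) = -6n^2 - n + 3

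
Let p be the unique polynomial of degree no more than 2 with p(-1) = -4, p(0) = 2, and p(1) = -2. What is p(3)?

-40

Write p(n) = an^2 + bn + c. Substituting each data point gives a linear system:
  a - b + c = -4
  c = 2
  a + b + c = -2
Solving the system yields a = -5, b = 1, c = 2.
So p(n) = -5n^2 + n + 2.
Then p(3) = -40.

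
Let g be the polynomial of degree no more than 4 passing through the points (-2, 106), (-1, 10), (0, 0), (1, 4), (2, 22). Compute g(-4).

1204

Forward differences of the values at t = -2, -1, 0, 1, 2:
  g  : 106  10  0  4  22
  Δ  : -96  -10  4  18
  Δ^2: 86  14  14
  Δ^3: -72  0
  Δ^4: 72
The fourth differences are constant, confirming degree 4.
Interpolating (Newton forward form) and evaluating at t = -4 gives g(-4) = 1204.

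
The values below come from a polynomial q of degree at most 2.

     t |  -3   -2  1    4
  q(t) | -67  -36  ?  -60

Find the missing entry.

The 3 known points determine the degree-2 polynomial uniquely.
Write q(t) = at^2 + bt + c. Substituting each data point gives a linear system:
  9a - 3b + c = -67
  4a - 2b + c = -36
  16a + 4b + c = -60
Solving the system yields a = -5, b = 6, c = -4.
So q(t) = -5t² + 6t - 4.
Then q(1) = -3.

-3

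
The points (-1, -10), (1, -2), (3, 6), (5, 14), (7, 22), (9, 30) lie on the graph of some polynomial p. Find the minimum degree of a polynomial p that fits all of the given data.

1

Forward differences of the values at u = -1, 1, 3, 5, 7, 9:
  p  : -10  -2  6  14  22  30
  Δ  : 8  8  8  8  8
  Δ^2: 0  0  0  0
  Δ^3: 0  0  0
  Δ^4: 0  0
  Δ^5: 0
The first differences are constant (8) and nonzero, while all higher differences vanish, so the minimal degree is 1.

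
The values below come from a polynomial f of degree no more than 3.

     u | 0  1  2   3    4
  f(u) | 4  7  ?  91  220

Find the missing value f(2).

On equispaced nodes a degree-3 polynomial has vanishing fourth forward difference, so
  f(0) - 4·f(1) + 6·f(2) - 4·f(3) + f(4) = 0.
Substituting the known values and solving for f(2):
  6·f(2) = 168
  f(2) = 28.

28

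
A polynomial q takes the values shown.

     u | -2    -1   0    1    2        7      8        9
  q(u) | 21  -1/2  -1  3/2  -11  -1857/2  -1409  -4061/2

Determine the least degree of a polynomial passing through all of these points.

3

Divided differences on the nodes -2, -1, 0, 1, 2, 7, 8, 9:
  order 0: 21  -1/2  -1  3/2  -11  -1857/2  -1409  -4061/2
  order 1: -43/2  -1/2  5/2  -25/2  -367/2  -961/2  -1243/2
  order 2: 21/2  3/2  -15/2  -57/2  -99/2  -141/2
  order 3: -3  -3  -3  -3  -3
  order 4: 0  0  0  0
  order 5: 0  0  0
  order 6: 0  0
  order 7: 0
The order-3 divided differences are all -3 (nonzero) and every higher order vanishes, so the data lies on a polynomial of degree exactly 3.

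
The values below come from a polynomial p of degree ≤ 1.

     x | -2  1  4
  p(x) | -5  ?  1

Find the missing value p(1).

The 2 known points determine the degree-1 polynomial uniquely.
Write p(x) = ax + b. Substituting each data point gives a linear system:
  -2a + b = -5
  4a + b = 1
Solving the system yields a = 1, b = -3.
So p(x) = x - 3.
Then p(1) = -2.

-2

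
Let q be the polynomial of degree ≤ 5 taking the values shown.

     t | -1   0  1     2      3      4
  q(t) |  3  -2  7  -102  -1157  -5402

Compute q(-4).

Using the Lagrange interpolation formula with nodes -1, 0, 1, 2, 3, 4:
  L_0(t) = t(t - 1)(t - 2)(t - 3)(t - 4) / -120
  L_1(t) = (t + 1)(t - 1)(t - 2)(t - 3)(t - 4) / 24
  L_2(t) = (t + 1)t(t - 2)(t - 3)(t - 4) / -12
  L_3(t) = (t + 1)t(t - 1)(t - 3)(t - 4) / 12
  L_4(t) = (t + 1)t(t - 1)(t - 2)(t - 4) / -24
  L_5(t) = (t + 1)t(t - 1)(t - 2)(t - 3) / 120
Then q(t) = 3·L_0(t) - 2·L_1(t) + 7·L_2(t) - 102·L_3(t) - 1157·L_4(t) - 5402·L_5(t).
Expanding and collecting terms gives q(t) = -6t⁵ + t⁴ + 6t³ + 6t² + 2t - 2.
Evaluating at t = -4: q(-4) = 6102.

6102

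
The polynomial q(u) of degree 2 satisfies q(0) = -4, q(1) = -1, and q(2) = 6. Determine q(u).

Write q(u) = au^2 + bu + c. Substituting each data point gives a linear system:
  c = -4
  a + b + c = -1
  4a + 2b + c = 6
Solving the system yields a = 2, b = 1, c = -4.
So q(u) = 2u^2 + u - 4.
Check: q(2) = 6. ✓

q(u) = 2u^2 + u - 4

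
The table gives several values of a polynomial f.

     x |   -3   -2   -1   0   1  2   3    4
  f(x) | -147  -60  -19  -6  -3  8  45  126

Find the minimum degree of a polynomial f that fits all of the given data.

3

Forward differences of the values at x = -3, -2, -1, 0, 1, 2, 3, 4:
  f  : -147  -60  -19  -6  -3  8  45  126
  Δ  : 87  41  13  3  11  37  81
  Δ^2: -46  -28  -10  8  26  44
  Δ^3: 18  18  18  18  18
  Δ^4: 0  0  0  0
  Δ^5: 0  0  0
  Δ^6: 0  0
  Δ^7: 0
The third differences are constant (18) and nonzero, while all higher differences vanish, so the minimal degree is 3.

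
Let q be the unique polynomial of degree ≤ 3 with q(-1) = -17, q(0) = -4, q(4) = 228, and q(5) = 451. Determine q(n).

Write q(n) = an^3 + bn^2 + cn + d. Substituting each data point gives a linear system:
  -a + b - c + d = -17
  d = -4
  64a + 16b + 4c + d = 228
  125a + 25b + 5c + d = 451
Solving the system yields a = 4, b = -3, c = 6, d = -4.
So q(n) = 4n^3 - 3n^2 + 6n - 4.
Check: q(0) = -4. ✓

q(n) = 4n^3 - 3n^2 + 6n - 4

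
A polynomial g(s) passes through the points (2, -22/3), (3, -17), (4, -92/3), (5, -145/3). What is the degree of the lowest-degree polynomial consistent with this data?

2

Forward differences of the values at s = 2, 3, 4, 5:
  g  : -22/3  -17  -92/3  -145/3
  Δ  : -29/3  -41/3  -53/3
  Δ^2: -4  -4
  Δ^3: 0
The second differences are constant (-4) and nonzero, while all higher differences vanish, so the minimal degree is 2.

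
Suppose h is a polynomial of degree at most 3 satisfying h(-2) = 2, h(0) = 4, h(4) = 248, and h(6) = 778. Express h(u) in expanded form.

h(u) = 3u^3 + 4u^2 - 3u + 4

Write h(u) = au^3 + bu^2 + cu + d. Substituting each data point gives a linear system:
  -8a + 4b - 2c + d = 2
  d = 4
  64a + 16b + 4c + d = 248
  216a + 36b + 6c + d = 778
Solving the system yields a = 3, b = 4, c = -3, d = 4.
So h(u) = 3u^3 + 4u^2 - 3u + 4.
Check: h(6) = 778. ✓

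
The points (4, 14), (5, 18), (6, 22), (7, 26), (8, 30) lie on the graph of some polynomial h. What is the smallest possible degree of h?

1

Forward differences of the values at n = 4, 5, 6, 7, 8:
  h  : 14  18  22  26  30
  Δ  : 4  4  4  4
  Δ^2: 0  0  0
  Δ^3: 0  0
  Δ^4: 0
The first differences are constant (4) and nonzero, while all higher differences vanish, so the minimal degree is 1.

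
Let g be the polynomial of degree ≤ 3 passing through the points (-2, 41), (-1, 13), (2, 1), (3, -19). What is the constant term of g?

5

Write g(x) = ax^3 + bx^2 + cx + d. Substituting each data point gives a linear system:
  -8a + 4b - 2c + d = 41
  -a + b - c + d = 13
  8a + 4b + 2c + d = 1
  27a + 9b + 3c + d = -19
Solving the system yields a = -2, b = 4, c = -2, d = 5.
So g(x) = -2x^3 + 4x^2 - 2x + 5.
The constant term is 5.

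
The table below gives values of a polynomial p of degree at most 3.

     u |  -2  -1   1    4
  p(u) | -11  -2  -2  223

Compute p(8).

1699

Write p(u) = au^3 + bu^2 + cu + d. Substituting each data point gives a linear system:
  -8a + 4b - 2c + d = -11
  -a + b - c + d = -2
  a + b + c + d = -2
  64a + 16b + 4c + d = 223
Solving the system yields a = 3, b = 3, c = -3, d = -5.
So p(u) = 3u^3 + 3u^2 - 3u - 5.
Then p(8) = 1699.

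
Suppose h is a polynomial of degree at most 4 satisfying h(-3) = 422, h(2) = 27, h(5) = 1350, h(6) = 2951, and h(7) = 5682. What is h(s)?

h(s) = 3s^4 - 5s^3 + 4s^2 - s + 5

Write h(s) = as^4 + bs^3 + cs^2 + ds + e. Substituting each data point gives a linear system:
  81a - 27b + 9c - 3d + e = 422
  16a + 8b + 4c + 2d + e = 27
  625a + 125b + 25c + 5d + e = 1350
  1296a + 216b + 36c + 6d + e = 2951
  2401a + 343b + 49c + 7d + e = 5682
Solving the system yields a = 3, b = -5, c = 4, d = -1, e = 5.
So h(s) = 3s^4 - 5s^3 + 4s^2 - s + 5.
Check: h(7) = 5682. ✓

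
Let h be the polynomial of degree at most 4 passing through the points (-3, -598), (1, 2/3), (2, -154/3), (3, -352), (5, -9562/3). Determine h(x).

h(x) = -6x^4 + 4x^3 + (5/3)x^2 + 5x - 4

Write h(x) = ax^4 + bx^3 + cx^2 + dx + e. Substituting each data point gives a linear system:
  81a - 27b + 9c - 3d + e = -598
  a + b + c + d + e = 2/3
  16a + 8b + 4c + 2d + e = -154/3
  81a + 27b + 9c + 3d + e = -352
  625a + 125b + 25c + 5d + e = -9562/3
Solving the system yields a = -6, b = 4, c = 5/3, d = 5, e = -4.
So h(x) = -6x⁴ + 4x³ + (5/3)x² + 5x - 4.
Check: h(3) = -352. ✓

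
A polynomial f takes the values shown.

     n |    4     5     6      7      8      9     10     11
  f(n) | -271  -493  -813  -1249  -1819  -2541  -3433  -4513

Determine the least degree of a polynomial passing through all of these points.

Forward differences of the values at n = 4, 5, 6, 7, 8, 9, 10, 11:
  f  : -271  -493  -813  -1249  -1819  -2541  -3433  -4513
  Δ  : -222  -320  -436  -570  -722  -892  -1080
  Δ^2: -98  -116  -134  -152  -170  -188
  Δ^3: -18  -18  -18  -18  -18
  Δ^4: 0  0  0  0
  Δ^5: 0  0  0
  Δ^6: 0  0
  Δ^7: 0
The third differences are constant (-18) and nonzero, while all higher differences vanish, so the minimal degree is 3.

3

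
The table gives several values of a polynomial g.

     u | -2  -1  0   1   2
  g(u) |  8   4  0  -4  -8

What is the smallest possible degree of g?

Forward differences of the values at u = -2, -1, 0, 1, 2:
  g  : 8  4  0  -4  -8
  Δ  : -4  -4  -4  -4
  Δ^2: 0  0  0
  Δ^3: 0  0
  Δ^4: 0
The first differences are constant (-4) and nonzero, while all higher differences vanish, so the minimal degree is 1.

1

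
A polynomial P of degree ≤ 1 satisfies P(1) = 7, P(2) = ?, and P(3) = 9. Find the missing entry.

8

On equispaced nodes a degree-1 polynomial has vanishing second forward difference, so
  P(1) - 2·P(2) + P(3) = 0.
Substituting the known values and solving for P(2):
  -2·P(2) = -16
  P(2) = 8.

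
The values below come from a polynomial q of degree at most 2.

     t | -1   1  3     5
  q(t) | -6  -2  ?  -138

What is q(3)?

The 3 known points determine the degree-2 polynomial uniquely.
Write q(t) = at^2 + bt + c. Substituting each data point gives a linear system:
  a - b + c = -6
  a + b + c = -2
  25a + 5b + c = -138
Solving the system yields a = -6, b = 2, c = 2.
So q(t) = -6t² + 2t + 2.
Then q(3) = -46.

-46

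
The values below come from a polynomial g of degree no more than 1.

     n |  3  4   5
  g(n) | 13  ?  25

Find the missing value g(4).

19

On equispaced nodes a degree-1 polynomial has vanishing second forward difference, so
  g(3) - 2·g(4) + g(5) = 0.
Substituting the known values and solving for g(4):
  -2·g(4) = -38
  g(4) = 19.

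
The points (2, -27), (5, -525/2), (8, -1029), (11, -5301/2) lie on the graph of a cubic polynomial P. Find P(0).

-5

Using the Lagrange interpolation formula with nodes 2, 5, 8, 11:
  L_0(s) = (s - 5)(s - 8)(s - 11) / -162
  L_1(s) = (s - 2)(s - 8)(s - 11) / 54
  L_2(s) = (s - 2)(s - 5)(s - 11) / -54
  L_3(s) = (s - 2)(s - 5)(s - 8) / 162
Then P(s) = -27·L_0(s) - 525/2·L_1(s) - 1029·L_2(s) - 5301/2·L_3(s).
Expanding and collecting terms gives P(s) = -2s^3 + (1/2)s^2 - 4s - 5.
Evaluating at s = 0: P(0) = -5.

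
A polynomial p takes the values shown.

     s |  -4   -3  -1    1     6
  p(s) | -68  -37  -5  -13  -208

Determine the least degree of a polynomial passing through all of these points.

Divided differences on the nodes -4, -3, -1, 1, 6:
  order 0: -68  -37  -5  -13  -208
  order 1: 31  16  -4  -39
  order 2: -5  -5  -5
  order 3: 0  0
  order 4: 0
The order-2 divided differences are all -5 (nonzero) and every higher order vanishes, so the data lies on a polynomial of degree exactly 2.

2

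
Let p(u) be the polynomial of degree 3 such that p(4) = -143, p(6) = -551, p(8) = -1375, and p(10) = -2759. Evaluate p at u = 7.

-902

Write p(u) = au^3 + bu^2 + cu + d. Substituting each data point gives a linear system:
  64a + 16b + 4c + d = -143
  216a + 36b + 6c + d = -551
  512a + 64b + 8c + d = -1375
  1000a + 100b + 10c + d = -2759
Solving the system yields a = -3, b = 2, c = 4, d = 1.
So p(u) = -3u³ + 2u² + 4u + 1.
Then p(7) = -902.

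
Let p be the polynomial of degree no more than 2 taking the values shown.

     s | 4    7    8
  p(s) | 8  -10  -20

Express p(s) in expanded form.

Using the Lagrange interpolation formula with nodes 4, 7, 8:
  L_0(s) = (s - 7)(s - 8) / 12
  L_1(s) = (s - 4)(s - 8) / -3
  L_2(s) = (s - 4)(s - 7) / 4
Then p(s) = 8·L_0(s) - 10·L_1(s) - 20·L_2(s).
Expanding and collecting terms gives p(s) = -s^2 + 5s + 4.
Check: p(8) = -20. ✓

p(s) = -s^2 + 5s + 4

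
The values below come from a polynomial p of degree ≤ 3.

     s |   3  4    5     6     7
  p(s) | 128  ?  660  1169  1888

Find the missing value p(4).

325

On equispaced nodes a degree-3 polynomial has vanishing fourth forward difference, so
  p(3) - 4·p(4) + 6·p(5) - 4·p(6) + p(7) = 0.
Substituting the known values and solving for p(4):
  -4·p(4) = -1300
  p(4) = 325.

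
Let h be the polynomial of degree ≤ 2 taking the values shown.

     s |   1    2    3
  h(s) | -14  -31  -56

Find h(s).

Write h(s) = as^2 + bs + c. Substituting each data point gives a linear system:
  a + b + c = -14
  4a + 2b + c = -31
  9a + 3b + c = -56
Solving the system yields a = -4, b = -5, c = -5.
So h(s) = -4s^2 - 5s - 5.
Check: h(1) = -14. ✓

h(s) = -4s^2 - 5s - 5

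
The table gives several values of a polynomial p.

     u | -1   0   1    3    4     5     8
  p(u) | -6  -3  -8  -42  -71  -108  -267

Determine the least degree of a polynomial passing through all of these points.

Divided differences on the nodes -1, 0, 1, 3, 4, 5, 8:
  order 0: -6  -3  -8  -42  -71  -108  -267
  order 1: 3  -5  -17  -29  -37  -53
  order 2: -4  -4  -4  -4  -4
  order 3: 0  0  0  0
  order 4: 0  0  0
  order 5: 0  0
  order 6: 0
The order-2 divided differences are all -4 (nonzero) and every higher order vanishes, so the data lies on a polynomial of degree exactly 2.

2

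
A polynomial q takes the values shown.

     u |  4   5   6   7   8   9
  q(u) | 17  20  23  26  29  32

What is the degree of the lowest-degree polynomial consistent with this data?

Forward differences of the values at u = 4, 5, 6, 7, 8, 9:
  q  : 17  20  23  26  29  32
  Δ  : 3  3  3  3  3
  Δ^2: 0  0  0  0
  Δ^3: 0  0  0
  Δ^4: 0  0
  Δ^5: 0
The first differences are constant (3) and nonzero, while all higher differences vanish, so the minimal degree is 1.

1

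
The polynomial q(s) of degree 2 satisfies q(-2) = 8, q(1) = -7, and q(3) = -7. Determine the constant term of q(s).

Write q(s) = as^2 + bs + c. Substituting each data point gives a linear system:
  4a - 2b + c = 8
  a + b + c = -7
  9a + 3b + c = -7
Solving the system yields a = 1, b = -4, c = -4.
So q(s) = s^2 - 4s - 4.
The constant term is -4.

-4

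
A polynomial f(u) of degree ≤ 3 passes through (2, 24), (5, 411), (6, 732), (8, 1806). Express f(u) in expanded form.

f(u) = 4u^3 - 4u^2 + u + 6

Using the Lagrange interpolation formula with nodes 2, 5, 6, 8:
  L_0(u) = (u - 5)(u - 6)(u - 8) / -72
  L_1(u) = (u - 2)(u - 6)(u - 8) / 9
  L_2(u) = (u - 2)(u - 5)(u - 8) / -8
  L_3(u) = (u - 2)(u - 5)(u - 6) / 36
Then f(u) = 24·L_0(u) + 411·L_1(u) + 732·L_2(u) + 1806·L_3(u).
Expanding and collecting terms gives f(u) = 4u³ - 4u² + u + 6.
Check: f(6) = 732. ✓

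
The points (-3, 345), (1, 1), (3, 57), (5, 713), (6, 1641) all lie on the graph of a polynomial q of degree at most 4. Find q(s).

q(s) = 2s^4 - 5s^3 + 4s^2 - 3s + 3

Write q(s) = as^4 + bs^3 + cs^2 + ds + e. Substituting each data point gives a linear system:
  81a - 27b + 9c - 3d + e = 345
  a + b + c + d + e = 1
  81a + 27b + 9c + 3d + e = 57
  625a + 125b + 25c + 5d + e = 713
  1296a + 216b + 36c + 6d + e = 1641
Solving the system yields a = 2, b = -5, c = 4, d = -3, e = 3.
So q(s) = 2s⁴ - 5s³ + 4s² - 3s + 3.
Check: q(1) = 1. ✓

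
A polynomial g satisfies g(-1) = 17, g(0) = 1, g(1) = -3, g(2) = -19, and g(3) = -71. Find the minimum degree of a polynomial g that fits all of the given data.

3

Forward differences of the values at s = -1, 0, 1, 2, 3:
  g  : 17  1  -3  -19  -71
  Δ  : -16  -4  -16  -52
  Δ^2: 12  -12  -36
  Δ^3: -24  -24
  Δ^4: 0
The third differences are constant (-24) and nonzero, while all higher differences vanish, so the minimal degree is 3.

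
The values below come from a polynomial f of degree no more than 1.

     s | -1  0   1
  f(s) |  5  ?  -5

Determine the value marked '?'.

0

On equispaced nodes a degree-1 polynomial has vanishing second forward difference, so
  f(-1) - 2·f(0) + f(1) = 0.
Substituting the known values and solving for f(0):
  -2·f(0) = 0
  f(0) = 0.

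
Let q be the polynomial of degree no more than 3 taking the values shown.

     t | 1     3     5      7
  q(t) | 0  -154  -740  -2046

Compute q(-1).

10

Write q(t) = at^3 + bt^2 + ct + d. Substituting each data point gives a linear system:
  a + b + c + d = 0
  27a + 9b + 3c + d = -154
  125a + 25b + 5c + d = -740
  343a + 49b + 7c + d = -2046
Solving the system yields a = -6, b = 0, c = 1, d = 5.
So q(t) = -6t^3 + t + 5.
Then q(-1) = 10.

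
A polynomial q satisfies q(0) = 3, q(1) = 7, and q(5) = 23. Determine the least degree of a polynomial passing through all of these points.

1

Divided differences on the nodes 0, 1, 5:
  order 0: 3  7  23
  order 1: 4  4
  order 2: 0
The order-1 divided differences are all 4 (nonzero) and every higher order vanishes, so the data lies on a polynomial of degree exactly 1.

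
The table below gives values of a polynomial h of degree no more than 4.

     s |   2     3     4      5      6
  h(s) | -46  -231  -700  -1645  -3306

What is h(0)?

0

Forward differences of the values at s = 2, 3, 4, 5, 6:
  h  : -46  -231  -700  -1645  -3306
  Δ  : -185  -469  -945  -1661
  Δ^2: -284  -476  -716
  Δ^3: -192  -240
  Δ^4: -48
The fourth differences are constant, confirming degree 4.
Interpolating (Newton forward form) and evaluating at s = 0 gives h(0) = 0.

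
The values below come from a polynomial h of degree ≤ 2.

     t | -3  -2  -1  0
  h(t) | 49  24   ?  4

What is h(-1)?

9

The 3 known points determine the degree-2 polynomial uniquely.
Write h(t) = at^2 + bt + c. Substituting each data point gives a linear system:
  9a - 3b + c = 49
  4a - 2b + c = 24
  c = 4
Solving the system yields a = 5, b = 0, c = 4.
So h(t) = 5t² + 4.
Then h(-1) = 9.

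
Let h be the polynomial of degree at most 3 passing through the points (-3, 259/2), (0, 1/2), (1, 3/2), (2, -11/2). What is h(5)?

-509/2

Write h(s) = as^3 + bs^2 + cs + d. Substituting each data point gives a linear system:
  -27a + 9b - 3c + d = 259/2
  d = 1/2
  a + b + c + d = 3/2
  8a + 4b + 2c + d = -11/2
Solving the system yields a = -3, b = 5, c = -1, d = 1/2.
So h(s) = -3s³ + 5s² - s + 1/2.
Then h(5) = -509/2.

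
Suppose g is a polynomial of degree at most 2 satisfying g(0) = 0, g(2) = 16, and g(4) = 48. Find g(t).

Write g(t) = at^2 + bt + c. Substituting each data point gives a linear system:
  c = 0
  4a + 2b + c = 16
  16a + 4b + c = 48
Solving the system yields a = 2, b = 4, c = 0.
So g(t) = 2t² + 4t.
Check: g(2) = 16. ✓

g(t) = 2t^2 + 4t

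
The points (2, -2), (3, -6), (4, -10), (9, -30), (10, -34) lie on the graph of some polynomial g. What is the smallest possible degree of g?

Divided differences on the nodes 2, 3, 4, 9, 10:
  order 0: -2  -6  -10  -30  -34
  order 1: -4  -4  -4  -4
  order 2: 0  0  0
  order 3: 0  0
  order 4: 0
The order-1 divided differences are all -4 (nonzero) and every higher order vanishes, so the data lies on a polynomial of degree exactly 1.

1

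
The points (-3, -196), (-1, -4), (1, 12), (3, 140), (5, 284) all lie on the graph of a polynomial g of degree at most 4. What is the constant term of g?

Write g(n) = an^4 + bn^3 + cn^2 + dn + e. Substituting each data point gives a linear system:
  81a - 27b + 9c - 3d + e = -196
  a - b + c - d + e = -4
  a + b + c + d + e = 12
  81a + 27b + 9c + 3d + e = 140
  625a + 125b + 25c + 5d + e = 284
Solving the system yields a = -1, b = 6, c = 6, d = 2, e = -1.
So g(n) = -n^4 + 6n^3 + 6n^2 + 2n - 1.
The constant term is -1.

-1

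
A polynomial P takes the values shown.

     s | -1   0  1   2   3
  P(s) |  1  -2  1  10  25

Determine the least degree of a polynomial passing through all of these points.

2

Forward differences of the values at s = -1, 0, 1, 2, 3:
  P  : 1  -2  1  10  25
  Δ  : -3  3  9  15
  Δ^2: 6  6  6
  Δ^3: 0  0
  Δ^4: 0
The second differences are constant (6) and nonzero, while all higher differences vanish, so the minimal degree is 2.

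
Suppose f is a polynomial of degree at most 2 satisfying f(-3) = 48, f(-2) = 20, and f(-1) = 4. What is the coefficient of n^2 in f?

6

Write f(n) = an^2 + bn + c. Substituting each data point gives a linear system:
  9a - 3b + c = 48
  4a - 2b + c = 20
  a - b + c = 4
Solving the system yields a = 6, b = 2, c = 0.
So f(n) = 6n² + 2n.
The leading coefficient is 6.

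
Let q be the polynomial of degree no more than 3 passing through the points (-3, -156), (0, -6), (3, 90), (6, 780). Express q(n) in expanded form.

Using the Lagrange interpolation formula with nodes -3, 0, 3, 6:
  L_0(n) = n(n - 3)(n - 6) / -162
  L_1(n) = (n + 3)(n - 3)(n - 6) / 54
  L_2(n) = (n + 3)n(n - 6) / -54
  L_3(n) = (n + 3)n(n - 3) / 162
Then q(n) = -156·L_0(n) - 6·L_1(n) + 90·L_2(n) + 780·L_3(n).
Expanding and collecting terms gives q(n) = 4n^3 - 3n^2 + 5n - 6.
Check: q(3) = 90. ✓

q(n) = 4n^3 - 3n^2 + 5n - 6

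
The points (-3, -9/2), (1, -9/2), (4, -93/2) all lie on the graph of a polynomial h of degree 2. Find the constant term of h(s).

Write h(s) = as^2 + bs + c. Substituting each data point gives a linear system:
  9a - 3b + c = -9/2
  a + b + c = -9/2
  16a + 4b + c = -93/2
Solving the system yields a = -2, b = -4, c = 3/2.
So h(s) = -2s² - 4s + 3/2.
The constant term is 3/2.

3/2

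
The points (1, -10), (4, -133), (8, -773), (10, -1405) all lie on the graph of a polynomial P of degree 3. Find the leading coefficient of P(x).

-1

Write P(x) = ax^3 + bx^2 + cx + d. Substituting each data point gives a linear system:
  a + b + c + d = -10
  64a + 16b + 4c + d = -133
  512a + 64b + 8c + d = -773
  1000a + 100b + 10c + d = -1405
Solving the system yields a = -1, b = -4, c = 0, d = -5.
So P(x) = -x^3 - 4x^2 - 5.
The leading coefficient is -1.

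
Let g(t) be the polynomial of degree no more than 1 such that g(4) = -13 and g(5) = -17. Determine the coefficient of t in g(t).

-4

Write g(t) = at + b. Substituting each data point gives a linear system:
  4a + b = -13
  5a + b = -17
Solving the system yields a = -4, b = 3.
So g(t) = -4t + 3.
The leading coefficient is -4.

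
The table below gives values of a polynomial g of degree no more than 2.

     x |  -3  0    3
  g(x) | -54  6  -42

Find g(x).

g(x) = -6x^2 + 2x + 6

Write g(x) = ax^2 + bx + c. Substituting each data point gives a linear system:
  9a - 3b + c = -54
  c = 6
  9a + 3b + c = -42
Solving the system yields a = -6, b = 2, c = 6.
So g(x) = -6x^2 + 2x + 6.
Check: g(-3) = -54. ✓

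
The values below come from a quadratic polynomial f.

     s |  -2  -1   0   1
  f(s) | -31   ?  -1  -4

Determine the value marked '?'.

-10

The 3 known points determine the degree-2 polynomial uniquely.
Write f(s) = as^2 + bs + c. Substituting each data point gives a linear system:
  4a - 2b + c = -31
  c = -1
  a + b + c = -4
Solving the system yields a = -6, b = 3, c = -1.
So f(s) = -6s^2 + 3s - 1.
Then f(-1) = -10.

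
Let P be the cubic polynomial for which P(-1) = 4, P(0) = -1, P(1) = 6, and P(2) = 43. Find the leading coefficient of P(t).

Write P(t) = at^3 + bt^2 + ct + d. Substituting each data point gives a linear system:
  -a + b - c + d = 4
  d = -1
  a + b + c + d = 6
  8a + 4b + 2c + d = 43
Solving the system yields a = 3, b = 6, c = -2, d = -1.
So P(t) = 3t³ + 6t² - 2t - 1.
The leading coefficient is 3.

3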